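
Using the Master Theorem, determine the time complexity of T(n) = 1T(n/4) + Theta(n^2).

Master Theorem for T(n) = 1T(n/4) + O(n^2):

a = 1, b = 4, c = 2
log_b(a) = log_4(1) = 0.0000

Case 3: c = 2 > log_4(1) = 0.0000
T(n) = O(n^2) = O(n^2)

For T(n) = 1T(n/4) + O(n^2): log_4(1) = 0.0000. This is Case 3 of the Master Theorem (c > log_b(a), work dominated by root), giving O(n^2).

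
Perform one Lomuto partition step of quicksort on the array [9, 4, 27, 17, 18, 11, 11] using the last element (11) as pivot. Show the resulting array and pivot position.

Lomuto partition with pivot = 11:

Initial array: [9, 4, 27, 17, 18, 11, 11]

arr[0]=9 <= 11: swap with position 0, array becomes [9, 4, 27, 17, 18, 11, 11]
arr[1]=4 <= 11: swap with position 1, array becomes [9, 4, 27, 17, 18, 11, 11]
arr[2]=27 > 11: no swap
arr[3]=17 > 11: no swap
arr[4]=18 > 11: no swap
arr[5]=11 <= 11: swap with position 2, array becomes [9, 4, 11, 17, 18, 27, 11]

Place pivot at position 3: [9, 4, 11, 11, 18, 27, 17]
Pivot position: 3

After partitioning with pivot 11, the array becomes [9, 4, 11, 11, 18, 27, 17]. The pivot is placed at index 3. All elements to the left of the pivot are <= 11, and all elements to the right are > 11.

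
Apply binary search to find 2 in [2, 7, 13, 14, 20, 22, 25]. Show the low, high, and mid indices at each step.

Binary search for 2 in [2, 7, 13, 14, 20, 22, 25]:

lo=0, hi=6, mid=3, arr[mid]=14 -> 14 > 2, search left half
lo=0, hi=2, mid=1, arr[mid]=7 -> 7 > 2, search left half
lo=0, hi=0, mid=0, arr[mid]=2 -> Found target at index 0!

Binary search finds 2 at index 0 after 3 comparisons. The search repeatedly halves the search space by comparing with the middle element.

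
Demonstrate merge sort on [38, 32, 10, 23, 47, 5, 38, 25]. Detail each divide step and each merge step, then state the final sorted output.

Merge sort trace:

Split: [38, 32, 10, 23, 47, 5, 38, 25] -> [38, 32, 10, 23] and [47, 5, 38, 25]
  Split: [38, 32, 10, 23] -> [38, 32] and [10, 23]
    Split: [38, 32] -> [38] and [32]
    Merge: [38] + [32] -> [32, 38]
    Split: [10, 23] -> [10] and [23]
    Merge: [10] + [23] -> [10, 23]
  Merge: [32, 38] + [10, 23] -> [10, 23, 32, 38]
  Split: [47, 5, 38, 25] -> [47, 5] and [38, 25]
    Split: [47, 5] -> [47] and [5]
    Merge: [47] + [5] -> [5, 47]
    Split: [38, 25] -> [38] and [25]
    Merge: [38] + [25] -> [25, 38]
  Merge: [5, 47] + [25, 38] -> [5, 25, 38, 47]
Merge: [10, 23, 32, 38] + [5, 25, 38, 47] -> [5, 10, 23, 25, 32, 38, 38, 47]

Final sorted array: [5, 10, 23, 25, 32, 38, 38, 47]

The merge sort proceeds by recursively splitting the array and merging sorted halves.
After all merges, the sorted array is [5, 10, 23, 25, 32, 38, 38, 47].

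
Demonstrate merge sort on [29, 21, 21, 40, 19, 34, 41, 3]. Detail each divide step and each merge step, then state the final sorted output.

Merge sort trace:

Split: [29, 21, 21, 40, 19, 34, 41, 3] -> [29, 21, 21, 40] and [19, 34, 41, 3]
  Split: [29, 21, 21, 40] -> [29, 21] and [21, 40]
    Split: [29, 21] -> [29] and [21]
    Merge: [29] + [21] -> [21, 29]
    Split: [21, 40] -> [21] and [40]
    Merge: [21] + [40] -> [21, 40]
  Merge: [21, 29] + [21, 40] -> [21, 21, 29, 40]
  Split: [19, 34, 41, 3] -> [19, 34] and [41, 3]
    Split: [19, 34] -> [19] and [34]
    Merge: [19] + [34] -> [19, 34]
    Split: [41, 3] -> [41] and [3]
    Merge: [41] + [3] -> [3, 41]
  Merge: [19, 34] + [3, 41] -> [3, 19, 34, 41]
Merge: [21, 21, 29, 40] + [3, 19, 34, 41] -> [3, 19, 21, 21, 29, 34, 40, 41]

Final sorted array: [3, 19, 21, 21, 29, 34, 40, 41]

The merge sort proceeds by recursively splitting the array and merging sorted halves.
After all merges, the sorted array is [3, 19, 21, 21, 29, 34, 40, 41].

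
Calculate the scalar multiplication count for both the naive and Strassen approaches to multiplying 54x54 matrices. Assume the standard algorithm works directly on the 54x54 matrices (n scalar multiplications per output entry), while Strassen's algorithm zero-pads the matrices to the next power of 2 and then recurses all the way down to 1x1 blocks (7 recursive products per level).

Matrix multiplication for 54x54 matrices:

Strassen's algorithm requires power-of-2 dimensions. Pad 54x54 to 64x64 (next power of 2).

Standard algorithm: 54^3 = 157464 multiplications
Strassen's algorithm: 7^(log2(64)) = 7^6 = 117649 multiplications
Savings: 157464 - 117649 = 39815 multiplications

Standard: 157464 multiplications (54^3). Strassen: 117649 multiplications (7^6, after padding to 64x64). Strassen reduces 8 recursive multiplications to 7 at each level.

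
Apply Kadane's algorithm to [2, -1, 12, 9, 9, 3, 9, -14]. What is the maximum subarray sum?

Using Kadane's algorithm on [2, -1, 12, 9, 9, 3, 9, -14]:

Scanning through the array:
Position 1 (value -1): max_ending_here = 1, max_so_far = 2
Position 2 (value 12): max_ending_here = 13, max_so_far = 13
Position 3 (value 9): max_ending_here = 22, max_so_far = 22
Position 4 (value 9): max_ending_here = 31, max_so_far = 31
Position 5 (value 3): max_ending_here = 34, max_so_far = 34
Position 6 (value 9): max_ending_here = 43, max_so_far = 43
Position 7 (value -14): max_ending_here = 29, max_so_far = 43

Maximum subarray: [2, -1, 12, 9, 9, 3, 9]
Maximum sum: 43

The maximum subarray is [2, -1, 12, 9, 9, 3, 9] with sum 43. This subarray runs from index 0 to index 6.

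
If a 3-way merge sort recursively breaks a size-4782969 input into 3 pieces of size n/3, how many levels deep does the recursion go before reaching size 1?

For divide and conquer with division factor 3:

Problem sizes at each level:
Level 0: 4782969
Level 1: 1594323
Level 2: 531441
Level 3: 177147
Level 4: 59049
Level 5: 19683
Level 6: 6561
Level 7: 2187
Level 8: 729
Level 9: 243
Level 10: 81
Level 11: 27
Level 12: 9
Level 13: 3
Level 14: 1

The root is level 0 and the size-1 base case is level 14 (the tree spans levels 0 through 14, i.e. 15 levels counting the root), so the depth is the number of divisions: log_3(4782969) = 14

The recursion tree depth is log_3(4782969) = 14. At each level, the problem size is divided by 3, so it takes 14 divisions to reduce to a base case of size 1. The algorithm makes 3 recursive calls at each level.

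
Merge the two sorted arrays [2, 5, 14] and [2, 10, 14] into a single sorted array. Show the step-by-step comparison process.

Merging process:

Compare 2 vs 2: take 2 from left. Merged: [2]
Compare 5 vs 2: take 2 from right. Merged: [2, 2]
Compare 5 vs 10: take 5 from left. Merged: [2, 2, 5]
Compare 14 vs 10: take 10 from right. Merged: [2, 2, 5, 10]
Compare 14 vs 14: take 14 from left. Merged: [2, 2, 5, 10, 14]
Append remaining from right: [14]. Merged: [2, 2, 5, 10, 14, 14]

Final merged array: [2, 2, 5, 10, 14, 14]
Total comparisons: 5

The merged array is [2, 2, 5, 10, 14, 14], requiring 5 comparisons. The merge step runs in O(n) time where n is the total number of elements.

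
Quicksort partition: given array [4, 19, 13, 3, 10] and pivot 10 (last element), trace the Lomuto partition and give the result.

Lomuto partition with pivot = 10:

Initial array: [4, 19, 13, 3, 10]

arr[0]=4 <= 10: swap with position 0, array becomes [4, 19, 13, 3, 10]
arr[1]=19 > 10: no swap
arr[2]=13 > 10: no swap
arr[3]=3 <= 10: swap with position 1, array becomes [4, 3, 13, 19, 10]

Place pivot at position 2: [4, 3, 10, 19, 13]
Pivot position: 2

After partitioning with pivot 10, the array becomes [4, 3, 10, 19, 13]. The pivot is placed at index 2. All elements to the left of the pivot are <= 10, and all elements to the right are > 10.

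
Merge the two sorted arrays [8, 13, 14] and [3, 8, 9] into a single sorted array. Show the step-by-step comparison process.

Merging process:

Compare 8 vs 3: take 3 from right. Merged: [3]
Compare 8 vs 8: take 8 from left. Merged: [3, 8]
Compare 13 vs 8: take 8 from right. Merged: [3, 8, 8]
Compare 13 vs 9: take 9 from right. Merged: [3, 8, 8, 9]
Append remaining from left: [13, 14]. Merged: [3, 8, 8, 9, 13, 14]

Final merged array: [3, 8, 8, 9, 13, 14]
Total comparisons: 4

The merged array is [3, 8, 8, 9, 13, 14], requiring 4 comparisons. The merge step runs in O(n) time where n is the total number of elements.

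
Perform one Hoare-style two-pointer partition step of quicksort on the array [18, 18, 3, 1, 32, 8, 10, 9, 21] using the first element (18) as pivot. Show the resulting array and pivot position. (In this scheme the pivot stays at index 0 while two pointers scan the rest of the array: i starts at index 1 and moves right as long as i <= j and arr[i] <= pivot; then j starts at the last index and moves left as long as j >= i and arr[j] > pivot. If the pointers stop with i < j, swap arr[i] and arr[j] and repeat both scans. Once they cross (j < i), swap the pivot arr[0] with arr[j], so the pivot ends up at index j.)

Hoare-style two-pointer partition with pivot = 18:

Initial array: [18, 18, 3, 1, 32, 8, 10, 9, 21]

Pointers start at i = 1, j = 8.
i stops at index 4 (arr[4]=32 > 18), j stops at index 7 (arr[7]=9 <= 18): swap arr[4] and arr[7], array becomes [18, 18, 3, 1, 9, 8, 10, 32, 21]
i ends at 7, j ends at 6: the pointers have crossed (j < i), so scanning stops.

Swap pivot arr[0] with arr[6] to place pivot at position 6: [10, 18, 3, 1, 9, 8, 18, 32, 21]
Pivot position: 6

After partitioning with pivot 18, the array becomes [10, 18, 3, 1, 9, 8, 18, 32, 21]. The pivot is placed at index 6. All elements to the left of the pivot are <= 18, and all elements to the right are > 18.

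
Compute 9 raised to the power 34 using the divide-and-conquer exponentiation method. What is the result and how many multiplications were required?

Computing 9^34 by squaring (build up from 9^1; each line after the first costs one multiplication):

9^1 = 9
9^2 = (9^1)^2 = 9^2 = 81
9^4 = (9^2)^2 = 81^2 = 6561
9^8 = (9^4)^2 = 6561^2 = 43046721
9^16 = (9^8)^2 = 43046721^2 = 1853020188851841
9^17 = 9 * 9^16 = 9 * 1853020188851841 = 16677181699666569
9^34 = (9^17)^2 = 16677181699666569^2 = 278128389443693511257285776231761

Result: 278128389443693511257285776231761
Multiplications needed: 6 (6 lines after 9^1)

9^34 = 278128389443693511257285776231761. Using exponentiation by squaring, this requires 6 multiplications. The key idea: if the exponent is even, square the half-power; if odd, multiply by the base once.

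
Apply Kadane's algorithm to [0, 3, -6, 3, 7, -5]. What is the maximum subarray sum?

Using Kadane's algorithm on [0, 3, -6, 3, 7, -5]:

Scanning through the array:
Position 1 (value 3): max_ending_here = 3, max_so_far = 3
Position 2 (value -6): max_ending_here = -3, max_so_far = 3
Position 3 (value 3): max_ending_here = 3, max_so_far = 3
Position 4 (value 7): max_ending_here = 10, max_so_far = 10
Position 5 (value -5): max_ending_here = 5, max_so_far = 10

Maximum subarray: [3, 7]
Maximum sum: 10

The maximum subarray is [3, 7] with sum 10. This subarray runs from index 3 to index 4.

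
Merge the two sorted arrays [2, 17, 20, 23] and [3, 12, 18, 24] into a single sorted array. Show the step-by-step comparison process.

Merging process:

Compare 2 vs 3: take 2 from left. Merged: [2]
Compare 17 vs 3: take 3 from right. Merged: [2, 3]
Compare 17 vs 12: take 12 from right. Merged: [2, 3, 12]
Compare 17 vs 18: take 17 from left. Merged: [2, 3, 12, 17]
Compare 20 vs 18: take 18 from right. Merged: [2, 3, 12, 17, 18]
Compare 20 vs 24: take 20 from left. Merged: [2, 3, 12, 17, 18, 20]
Compare 23 vs 24: take 23 from left. Merged: [2, 3, 12, 17, 18, 20, 23]
Append remaining from right: [24]. Merged: [2, 3, 12, 17, 18, 20, 23, 24]

Final merged array: [2, 3, 12, 17, 18, 20, 23, 24]
Total comparisons: 7

The merged array is [2, 3, 12, 17, 18, 20, 23, 24], requiring 7 comparisons. The merge step runs in O(n) time where n is the total number of elements.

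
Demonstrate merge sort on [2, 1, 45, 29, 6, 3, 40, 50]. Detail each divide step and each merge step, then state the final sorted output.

Merge sort trace:

Split: [2, 1, 45, 29, 6, 3, 40, 50] -> [2, 1, 45, 29] and [6, 3, 40, 50]
  Split: [2, 1, 45, 29] -> [2, 1] and [45, 29]
    Split: [2, 1] -> [2] and [1]
    Merge: [2] + [1] -> [1, 2]
    Split: [45, 29] -> [45] and [29]
    Merge: [45] + [29] -> [29, 45]
  Merge: [1, 2] + [29, 45] -> [1, 2, 29, 45]
  Split: [6, 3, 40, 50] -> [6, 3] and [40, 50]
    Split: [6, 3] -> [6] and [3]
    Merge: [6] + [3] -> [3, 6]
    Split: [40, 50] -> [40] and [50]
    Merge: [40] + [50] -> [40, 50]
  Merge: [3, 6] + [40, 50] -> [3, 6, 40, 50]
Merge: [1, 2, 29, 45] + [3, 6, 40, 50] -> [1, 2, 3, 6, 29, 40, 45, 50]

Final sorted array: [1, 2, 3, 6, 29, 40, 45, 50]

The merge sort proceeds by recursively splitting the array and merging sorted halves.
After all merges, the sorted array is [1, 2, 3, 6, 29, 40, 45, 50].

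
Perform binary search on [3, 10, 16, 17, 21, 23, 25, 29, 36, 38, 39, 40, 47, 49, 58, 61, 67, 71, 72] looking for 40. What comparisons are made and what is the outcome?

Binary search for 40 in [3, 10, 16, 17, 21, 23, 25, 29, 36, 38, 39, 40, 47, 49, 58, 61, 67, 71, 72]:

lo=0, hi=18, mid=9, arr[mid]=38 -> 38 < 40, search right half
lo=10, hi=18, mid=14, arr[mid]=58 -> 58 > 40, search left half
lo=10, hi=13, mid=11, arr[mid]=40 -> Found target at index 11!

Binary search finds 40 at index 11 after 3 comparisons. The search repeatedly halves the search space by comparing with the middle element.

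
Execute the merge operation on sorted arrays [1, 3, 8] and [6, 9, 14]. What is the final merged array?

Merging process:

Compare 1 vs 6: take 1 from left. Merged: [1]
Compare 3 vs 6: take 3 from left. Merged: [1, 3]
Compare 8 vs 6: take 6 from right. Merged: [1, 3, 6]
Compare 8 vs 9: take 8 from left. Merged: [1, 3, 6, 8]
Append remaining from right: [9, 14]. Merged: [1, 3, 6, 8, 9, 14]

Final merged array: [1, 3, 6, 8, 9, 14]
Total comparisons: 4

The merged array is [1, 3, 6, 8, 9, 14], requiring 4 comparisons. The merge step runs in O(n) time where n is the total number of elements.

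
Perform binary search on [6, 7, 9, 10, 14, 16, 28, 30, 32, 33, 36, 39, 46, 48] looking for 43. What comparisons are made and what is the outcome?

Binary search for 43 in [6, 7, 9, 10, 14, 16, 28, 30, 32, 33, 36, 39, 46, 48]:

lo=0, hi=13, mid=6, arr[mid]=28 -> 28 < 43, search right half
lo=7, hi=13, mid=10, arr[mid]=36 -> 36 < 43, search right half
lo=11, hi=13, mid=12, arr[mid]=46 -> 46 > 43, search left half
lo=11, hi=11, mid=11, arr[mid]=39 -> 39 < 43, search right half
lo=12 > hi=11, target 43 not found

Binary search determines that 43 is not in the array after 4 comparisons. The search space was exhausted without finding the target.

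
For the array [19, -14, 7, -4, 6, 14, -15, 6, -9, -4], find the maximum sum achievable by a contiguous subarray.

Using Kadane's algorithm on [19, -14, 7, -4, 6, 14, -15, 6, -9, -4]:

Scanning through the array:
Position 1 (value -14): max_ending_here = 5, max_so_far = 19
Position 2 (value 7): max_ending_here = 12, max_so_far = 19
Position 3 (value -4): max_ending_here = 8, max_so_far = 19
Position 4 (value 6): max_ending_here = 14, max_so_far = 19
Position 5 (value 14): max_ending_here = 28, max_so_far = 28
Position 6 (value -15): max_ending_here = 13, max_so_far = 28
Position 7 (value 6): max_ending_here = 19, max_so_far = 28
Position 8 (value -9): max_ending_here = 10, max_so_far = 28
Position 9 (value -4): max_ending_here = 6, max_so_far = 28

Maximum subarray: [19, -14, 7, -4, 6, 14]
Maximum sum: 28

The maximum subarray is [19, -14, 7, -4, 6, 14] with sum 28. This subarray runs from index 0 to index 5.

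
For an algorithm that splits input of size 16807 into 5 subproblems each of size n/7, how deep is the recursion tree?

For divide and conquer with division factor 7:

Problem sizes at each level:
Level 0: 16807
Level 1: 2401
Level 2: 343
Level 3: 49
Level 4: 7
Level 5: 1

The root is level 0 and the size-1 base case is level 5 (the tree spans levels 0 through 5, i.e. 6 levels counting the root), so the depth is the number of divisions: log_7(16807) = 5

The recursion tree depth is log_7(16807) = 5. At each level, the problem size is divided by 7, so it takes 5 divisions to reduce to a base case of size 1. The algorithm makes 5 recursive calls at each level.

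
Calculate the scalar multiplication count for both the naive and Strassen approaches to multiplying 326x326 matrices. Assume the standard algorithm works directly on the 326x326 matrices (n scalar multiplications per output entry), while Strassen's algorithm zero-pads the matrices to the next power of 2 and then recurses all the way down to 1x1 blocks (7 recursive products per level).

Matrix multiplication for 326x326 matrices:

Strassen's algorithm requires power-of-2 dimensions. Pad 326x326 to 512x512 (next power of 2).

Standard algorithm: 326^3 = 34645976 multiplications
Strassen's algorithm: 7^(log2(512)) = 7^9 = 40353607 multiplications
Difference: 34645976 - 40353607 = -5707631 (Strassen uses MORE here due to padding overhead — for small or just-over-power-of-2 n, padding can outweigh the per-level savings)

Standard: 34645976 multiplications (326^3). Strassen: 40353607 multiplications (7^9, after padding to 512x512). Strassen reduces 8 recursive multiplications to 7 at each level.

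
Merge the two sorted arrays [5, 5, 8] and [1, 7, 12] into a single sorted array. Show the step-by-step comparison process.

Merging process:

Compare 5 vs 1: take 1 from right. Merged: [1]
Compare 5 vs 7: take 5 from left. Merged: [1, 5]
Compare 5 vs 7: take 5 from left. Merged: [1, 5, 5]
Compare 8 vs 7: take 7 from right. Merged: [1, 5, 5, 7]
Compare 8 vs 12: take 8 from left. Merged: [1, 5, 5, 7, 8]
Append remaining from right: [12]. Merged: [1, 5, 5, 7, 8, 12]

Final merged array: [1, 5, 5, 7, 8, 12]
Total comparisons: 5

The merged array is [1, 5, 5, 7, 8, 12], requiring 5 comparisons. The merge step runs in O(n) time where n is the total number of elements.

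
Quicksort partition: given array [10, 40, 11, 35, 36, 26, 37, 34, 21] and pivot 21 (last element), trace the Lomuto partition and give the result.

Lomuto partition with pivot = 21:

Initial array: [10, 40, 11, 35, 36, 26, 37, 34, 21]

arr[0]=10 <= 21: swap with position 0, array becomes [10, 40, 11, 35, 36, 26, 37, 34, 21]
arr[1]=40 > 21: no swap
arr[2]=11 <= 21: swap with position 1, array becomes [10, 11, 40, 35, 36, 26, 37, 34, 21]
arr[3]=35 > 21: no swap
arr[4]=36 > 21: no swap
arr[5]=26 > 21: no swap
arr[6]=37 > 21: no swap
arr[7]=34 > 21: no swap

Place pivot at position 2: [10, 11, 21, 35, 36, 26, 37, 34, 40]
Pivot position: 2

After partitioning with pivot 21, the array becomes [10, 11, 21, 35, 36, 26, 37, 34, 40]. The pivot is placed at index 2. All elements to the left of the pivot are <= 21, and all elements to the right are > 21.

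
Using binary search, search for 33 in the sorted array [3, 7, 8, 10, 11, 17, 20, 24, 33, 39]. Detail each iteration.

Binary search for 33 in [3, 7, 8, 10, 11, 17, 20, 24, 33, 39]:

lo=0, hi=9, mid=4, arr[mid]=11 -> 11 < 33, search right half
lo=5, hi=9, mid=7, arr[mid]=24 -> 24 < 33, search right half
lo=8, hi=9, mid=8, arr[mid]=33 -> Found target at index 8!

Binary search finds 33 at index 8 after 3 comparisons. The search repeatedly halves the search space by comparing with the middle element.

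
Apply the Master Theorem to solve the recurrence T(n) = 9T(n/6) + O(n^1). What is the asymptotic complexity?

Master Theorem for T(n) = 9T(n/6) + O(n^1):

a = 9, b = 6, c = 1
log_b(a) = log_6(9) = 1.2263

Case 1: c = 1 < log_6(9) = 1.2263
T(n) = O(n^(log_6 9))

For T(n) = 9T(n/6) + O(n^1): log_6(9) = 1.2263. This is Case 1 of the Master Theorem (c < log_b(a), work dominated by leaves), giving O(n^(log_6 9)).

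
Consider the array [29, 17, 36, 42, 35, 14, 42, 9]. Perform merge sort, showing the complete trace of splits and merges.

Merge sort trace:

Split: [29, 17, 36, 42, 35, 14, 42, 9] -> [29, 17, 36, 42] and [35, 14, 42, 9]
  Split: [29, 17, 36, 42] -> [29, 17] and [36, 42]
    Split: [29, 17] -> [29] and [17]
    Merge: [29] + [17] -> [17, 29]
    Split: [36, 42] -> [36] and [42]
    Merge: [36] + [42] -> [36, 42]
  Merge: [17, 29] + [36, 42] -> [17, 29, 36, 42]
  Split: [35, 14, 42, 9] -> [35, 14] and [42, 9]
    Split: [35, 14] -> [35] and [14]
    Merge: [35] + [14] -> [14, 35]
    Split: [42, 9] -> [42] and [9]
    Merge: [42] + [9] -> [9, 42]
  Merge: [14, 35] + [9, 42] -> [9, 14, 35, 42]
Merge: [17, 29, 36, 42] + [9, 14, 35, 42] -> [9, 14, 17, 29, 35, 36, 42, 42]

Final sorted array: [9, 14, 17, 29, 35, 36, 42, 42]

The merge sort proceeds by recursively splitting the array and merging sorted halves.
After all merges, the sorted array is [9, 14, 17, 29, 35, 36, 42, 42].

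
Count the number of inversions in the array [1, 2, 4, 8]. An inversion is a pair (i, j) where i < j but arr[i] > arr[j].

Finding inversions in [1, 2, 4, 8]:


Total inversions: 0

The array has 0 inversions. It is already sorted.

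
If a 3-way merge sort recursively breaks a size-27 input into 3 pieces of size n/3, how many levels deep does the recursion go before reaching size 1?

For divide and conquer with division factor 3:

Problem sizes at each level:
Level 0: 27
Level 1: 9
Level 2: 3
Level 3: 1

The root is level 0 and the size-1 base case is level 3 (the tree spans levels 0 through 3, i.e. 4 levels counting the root), so the depth is the number of divisions: log_3(27) = 3

The recursion tree depth is log_3(27) = 3. At each level, the problem size is divided by 3, so it takes 3 divisions to reduce to a base case of size 1. The algorithm makes 3 recursive calls at each level.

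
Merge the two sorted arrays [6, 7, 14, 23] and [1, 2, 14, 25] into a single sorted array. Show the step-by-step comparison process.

Merging process:

Compare 6 vs 1: take 1 from right. Merged: [1]
Compare 6 vs 2: take 2 from right. Merged: [1, 2]
Compare 6 vs 14: take 6 from left. Merged: [1, 2, 6]
Compare 7 vs 14: take 7 from left. Merged: [1, 2, 6, 7]
Compare 14 vs 14: take 14 from left. Merged: [1, 2, 6, 7, 14]
Compare 23 vs 14: take 14 from right. Merged: [1, 2, 6, 7, 14, 14]
Compare 23 vs 25: take 23 from left. Merged: [1, 2, 6, 7, 14, 14, 23]
Append remaining from right: [25]. Merged: [1, 2, 6, 7, 14, 14, 23, 25]

Final merged array: [1, 2, 6, 7, 14, 14, 23, 25]
Total comparisons: 7

The merged array is [1, 2, 6, 7, 14, 14, 23, 25], requiring 7 comparisons. The merge step runs in O(n) time where n is the total number of elements.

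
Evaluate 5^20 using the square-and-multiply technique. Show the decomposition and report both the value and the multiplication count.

Computing 5^20 by squaring (build up from 5^1; each line after the first costs one multiplication):

5^1 = 5
5^2 = (5^1)^2 = 5^2 = 25
5^4 = (5^2)^2 = 25^2 = 625
5^5 = 5 * 5^4 = 5 * 625 = 3125
5^10 = (5^5)^2 = 3125^2 = 9765625
5^20 = (5^10)^2 = 9765625^2 = 95367431640625

Result: 95367431640625
Multiplications needed: 5 (5 lines after 5^1)

5^20 = 95367431640625. Using exponentiation by squaring, this requires 5 multiplications. The key idea: if the exponent is even, square the half-power; if odd, multiply by the base once.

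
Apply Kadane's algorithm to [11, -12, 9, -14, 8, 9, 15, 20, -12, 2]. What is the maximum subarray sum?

Using Kadane's algorithm on [11, -12, 9, -14, 8, 9, 15, 20, -12, 2]:

Scanning through the array:
Position 1 (value -12): max_ending_here = -1, max_so_far = 11
Position 2 (value 9): max_ending_here = 9, max_so_far = 11
Position 3 (value -14): max_ending_here = -5, max_so_far = 11
Position 4 (value 8): max_ending_here = 8, max_so_far = 11
Position 5 (value 9): max_ending_here = 17, max_so_far = 17
Position 6 (value 15): max_ending_here = 32, max_so_far = 32
Position 7 (value 20): max_ending_here = 52, max_so_far = 52
Position 8 (value -12): max_ending_here = 40, max_so_far = 52
Position 9 (value 2): max_ending_here = 42, max_so_far = 52

Maximum subarray: [8, 9, 15, 20]
Maximum sum: 52

The maximum subarray is [8, 9, 15, 20] with sum 52. This subarray runs from index 4 to index 7.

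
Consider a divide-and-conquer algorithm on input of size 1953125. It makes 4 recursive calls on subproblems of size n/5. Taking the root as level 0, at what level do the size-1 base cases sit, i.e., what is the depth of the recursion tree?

For divide and conquer with division factor 5:

Problem sizes at each level:
Level 0: 1953125
Level 1: 390625
Level 2: 78125
Level 3: 15625
Level 4: 3125
Level 5: 625
Level 6: 125
Level 7: 25
Level 8: 5
Level 9: 1

The root is level 0 and the size-1 base case is level 9 (the tree spans levels 0 through 9, i.e. 10 levels counting the root), so the depth is the number of divisions: log_5(1953125) = 9

The recursion tree depth is log_5(1953125) = 9. At each level, the problem size is divided by 5, so it takes 9 divisions to reduce to a base case of size 1. The algorithm makes 4 recursive calls at each level.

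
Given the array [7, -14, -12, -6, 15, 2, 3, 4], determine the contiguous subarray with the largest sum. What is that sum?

Using Kadane's algorithm on [7, -14, -12, -6, 15, 2, 3, 4]:

Scanning through the array:
Position 1 (value -14): max_ending_here = -7, max_so_far = 7
Position 2 (value -12): max_ending_here = -12, max_so_far = 7
Position 3 (value -6): max_ending_here = -6, max_so_far = 7
Position 4 (value 15): max_ending_here = 15, max_so_far = 15
Position 5 (value 2): max_ending_here = 17, max_so_far = 17
Position 6 (value 3): max_ending_here = 20, max_so_far = 20
Position 7 (value 4): max_ending_here = 24, max_so_far = 24

Maximum subarray: [15, 2, 3, 4]
Maximum sum: 24

The maximum subarray is [15, 2, 3, 4] with sum 24. This subarray runs from index 4 to index 7.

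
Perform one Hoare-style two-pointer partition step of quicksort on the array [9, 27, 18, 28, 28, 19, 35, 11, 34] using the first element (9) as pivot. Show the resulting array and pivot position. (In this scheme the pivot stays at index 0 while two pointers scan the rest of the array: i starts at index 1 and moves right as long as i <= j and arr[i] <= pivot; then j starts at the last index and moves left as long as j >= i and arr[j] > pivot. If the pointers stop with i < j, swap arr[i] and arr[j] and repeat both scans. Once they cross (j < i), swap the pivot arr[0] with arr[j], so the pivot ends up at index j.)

Hoare-style two-pointer partition with pivot = 9:

Initial array: [9, 27, 18, 28, 28, 19, 35, 11, 34]

Pointers start at i = 1, j = 8.
i ends at 1, j ends at 0: the pointers have crossed (j < i), so scanning stops.

j = 0, so swapping arr[0] with arr[j] leaves the pivot at position 0: [9, 27, 18, 28, 28, 19, 35, 11, 34]
Pivot position: 0

After partitioning with pivot 9, the array becomes [9, 27, 18, 28, 28, 19, 35, 11, 34]. The pivot is placed at index 0. All elements to the left of the pivot are <= 9, and all elements to the right are > 9.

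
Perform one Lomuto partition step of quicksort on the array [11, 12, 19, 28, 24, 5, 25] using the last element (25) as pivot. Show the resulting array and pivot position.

Lomuto partition with pivot = 25:

Initial array: [11, 12, 19, 28, 24, 5, 25]

arr[0]=11 <= 25: swap with position 0, array becomes [11, 12, 19, 28, 24, 5, 25]
arr[1]=12 <= 25: swap with position 1, array becomes [11, 12, 19, 28, 24, 5, 25]
arr[2]=19 <= 25: swap with position 2, array becomes [11, 12, 19, 28, 24, 5, 25]
arr[3]=28 > 25: no swap
arr[4]=24 <= 25: swap with position 3, array becomes [11, 12, 19, 24, 28, 5, 25]
arr[5]=5 <= 25: swap with position 4, array becomes [11, 12, 19, 24, 5, 28, 25]

Place pivot at position 5: [11, 12, 19, 24, 5, 25, 28]
Pivot position: 5

After partitioning with pivot 25, the array becomes [11, 12, 19, 24, 5, 25, 28]. The pivot is placed at index 5. All elements to the left of the pivot are <= 25, and all elements to the right are > 25.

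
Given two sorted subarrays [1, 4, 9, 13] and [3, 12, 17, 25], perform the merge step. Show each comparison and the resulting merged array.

Merging process:

Compare 1 vs 3: take 1 from left. Merged: [1]
Compare 4 vs 3: take 3 from right. Merged: [1, 3]
Compare 4 vs 12: take 4 from left. Merged: [1, 3, 4]
Compare 9 vs 12: take 9 from left. Merged: [1, 3, 4, 9]
Compare 13 vs 12: take 12 from right. Merged: [1, 3, 4, 9, 12]
Compare 13 vs 17: take 13 from left. Merged: [1, 3, 4, 9, 12, 13]
Append remaining from right: [17, 25]. Merged: [1, 3, 4, 9, 12, 13, 17, 25]

Final merged array: [1, 3, 4, 9, 12, 13, 17, 25]
Total comparisons: 6

The merged array is [1, 3, 4, 9, 12, 13, 17, 25], requiring 6 comparisons. The merge step runs in O(n) time where n is the total number of elements.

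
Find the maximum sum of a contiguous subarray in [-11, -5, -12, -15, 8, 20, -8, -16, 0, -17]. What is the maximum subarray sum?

Using Kadane's algorithm on [-11, -5, -12, -15, 8, 20, -8, -16, 0, -17]:

Scanning through the array:
Position 1 (value -5): max_ending_here = -5, max_so_far = -5
Position 2 (value -12): max_ending_here = -12, max_so_far = -5
Position 3 (value -15): max_ending_here = -15, max_so_far = -5
Position 4 (value 8): max_ending_here = 8, max_so_far = 8
Position 5 (value 20): max_ending_here = 28, max_so_far = 28
Position 6 (value -8): max_ending_here = 20, max_so_far = 28
Position 7 (value -16): max_ending_here = 4, max_so_far = 28
Position 8 (value 0): max_ending_here = 4, max_so_far = 28
Position 9 (value -17): max_ending_here = -13, max_so_far = 28

Maximum subarray: [8, 20]
Maximum sum: 28

The maximum subarray is [8, 20] with sum 28. This subarray runs from index 4 to index 5.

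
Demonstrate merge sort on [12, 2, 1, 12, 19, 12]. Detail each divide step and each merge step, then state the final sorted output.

Merge sort trace:

Split: [12, 2, 1, 12, 19, 12] -> [12, 2, 1] and [12, 19, 12]
  Split: [12, 2, 1] -> [12] and [2, 1]
    Split: [2, 1] -> [2] and [1]
    Merge: [2] + [1] -> [1, 2]
  Merge: [12] + [1, 2] -> [1, 2, 12]
  Split: [12, 19, 12] -> [12] and [19, 12]
    Split: [19, 12] -> [19] and [12]
    Merge: [19] + [12] -> [12, 19]
  Merge: [12] + [12, 19] -> [12, 12, 19]
Merge: [1, 2, 12] + [12, 12, 19] -> [1, 2, 12, 12, 12, 19]

Final sorted array: [1, 2, 12, 12, 12, 19]

The merge sort proceeds by recursively splitting the array and merging sorted halves.
After all merges, the sorted array is [1, 2, 12, 12, 12, 19].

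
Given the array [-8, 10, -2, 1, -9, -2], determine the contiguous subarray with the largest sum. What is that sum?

Using Kadane's algorithm on [-8, 10, -2, 1, -9, -2]:

Scanning through the array:
Position 1 (value 10): max_ending_here = 10, max_so_far = 10
Position 2 (value -2): max_ending_here = 8, max_so_far = 10
Position 3 (value 1): max_ending_here = 9, max_so_far = 10
Position 4 (value -9): max_ending_here = 0, max_so_far = 10
Position 5 (value -2): max_ending_here = -2, max_so_far = 10

Maximum subarray: [10]
Maximum sum: 10

The maximum subarray is [10] with sum 10. This subarray runs from index 1 to index 1.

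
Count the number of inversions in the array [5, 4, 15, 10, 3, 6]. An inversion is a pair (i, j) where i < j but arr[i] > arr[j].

Finding inversions in [5, 4, 15, 10, 3, 6]:

(0, 1): arr[0]=5 > arr[1]=4
(0, 4): arr[0]=5 > arr[4]=3
(1, 4): arr[1]=4 > arr[4]=3
(2, 3): arr[2]=15 > arr[3]=10
(2, 4): arr[2]=15 > arr[4]=3
(2, 5): arr[2]=15 > arr[5]=6
(3, 4): arr[3]=10 > arr[4]=3
(3, 5): arr[3]=10 > arr[5]=6

Total inversions: 8

The array has 8 inversion(s): (0,1), (0,4), (1,4), (2,3), (2,4), (2,5), (3,4), (3,5). Each pair (i,j) satisfies i < j and arr[i] > arr[j].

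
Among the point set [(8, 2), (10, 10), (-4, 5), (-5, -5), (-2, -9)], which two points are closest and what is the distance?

Computing all pairwise distances among 5 points:

d((8, 2), (10, 10)) = 8.2462
d((8, 2), (-4, 5)) = 12.3693
d((8, 2), (-5, -5)) = 14.7648
d((8, 2), (-2, -9)) = 14.8661
d((10, 10), (-4, 5)) = 14.8661
d((10, 10), (-5, -5)) = 21.2132
d((10, 10), (-2, -9)) = 22.4722
d((-4, 5), (-5, -5)) = 10.0499
d((-4, 5), (-2, -9)) = 14.1421
d((-5, -5), (-2, -9)) = 5.0 <-- minimum

Closest pair: (-5, -5) and (-2, -9) with distance 5.0

The closest pair is (-5, -5) and (-2, -9) with Euclidean distance 5.0. For 5 points, brute-force pairwise comparison is shown above. For large n, the divide-and-conquer algorithm (sort by x, recurse on halves, check the dividing strip) achieves O(n log n).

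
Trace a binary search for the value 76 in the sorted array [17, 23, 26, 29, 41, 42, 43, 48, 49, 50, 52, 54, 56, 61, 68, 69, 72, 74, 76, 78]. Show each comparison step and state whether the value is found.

Binary search for 76 in [17, 23, 26, 29, 41, 42, 43, 48, 49, 50, 52, 54, 56, 61, 68, 69, 72, 74, 76, 78]:

lo=0, hi=19, mid=9, arr[mid]=50 -> 50 < 76, search right half
lo=10, hi=19, mid=14, arr[mid]=68 -> 68 < 76, search right half
lo=15, hi=19, mid=17, arr[mid]=74 -> 74 < 76, search right half
lo=18, hi=19, mid=18, arr[mid]=76 -> Found target at index 18!

Binary search finds 76 at index 18 after 4 comparisons. The search repeatedly halves the search space by comparing with the middle element.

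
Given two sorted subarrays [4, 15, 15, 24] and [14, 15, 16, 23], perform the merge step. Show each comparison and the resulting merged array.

Merging process:

Compare 4 vs 14: take 4 from left. Merged: [4]
Compare 15 vs 14: take 14 from right. Merged: [4, 14]
Compare 15 vs 15: take 15 from left. Merged: [4, 14, 15]
Compare 15 vs 15: take 15 from left. Merged: [4, 14, 15, 15]
Compare 24 vs 15: take 15 from right. Merged: [4, 14, 15, 15, 15]
Compare 24 vs 16: take 16 from right. Merged: [4, 14, 15, 15, 15, 16]
Compare 24 vs 23: take 23 from right. Merged: [4, 14, 15, 15, 15, 16, 23]
Append remaining from left: [24]. Merged: [4, 14, 15, 15, 15, 16, 23, 24]

Final merged array: [4, 14, 15, 15, 15, 16, 23, 24]
Total comparisons: 7

The merged array is [4, 14, 15, 15, 15, 16, 23, 24], requiring 7 comparisons. The merge step runs in O(n) time where n is the total number of elements.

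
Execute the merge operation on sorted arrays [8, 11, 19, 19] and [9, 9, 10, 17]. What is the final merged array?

Merging process:

Compare 8 vs 9: take 8 from left. Merged: [8]
Compare 11 vs 9: take 9 from right. Merged: [8, 9]
Compare 11 vs 9: take 9 from right. Merged: [8, 9, 9]
Compare 11 vs 10: take 10 from right. Merged: [8, 9, 9, 10]
Compare 11 vs 17: take 11 from left. Merged: [8, 9, 9, 10, 11]
Compare 19 vs 17: take 17 from right. Merged: [8, 9, 9, 10, 11, 17]
Append remaining from left: [19, 19]. Merged: [8, 9, 9, 10, 11, 17, 19, 19]

Final merged array: [8, 9, 9, 10, 11, 17, 19, 19]
Total comparisons: 6

The merged array is [8, 9, 9, 10, 11, 17, 19, 19], requiring 6 comparisons. The merge step runs in O(n) time where n is the total number of elements.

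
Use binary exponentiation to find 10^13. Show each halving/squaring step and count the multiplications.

Computing 10^13 by squaring (build up from 10^1; each line after the first costs one multiplication):

10^1 = 10
10^2 = (10^1)^2 = 10^2 = 100
10^3 = 10 * 10^2 = 10 * 100 = 1000
10^6 = (10^3)^2 = 1000^2 = 1000000
10^12 = (10^6)^2 = 1000000^2 = 1000000000000
10^13 = 10 * 10^12 = 10 * 1000000000000 = 10000000000000

Result: 10000000000000
Multiplications needed: 5 (5 lines after 10^1)

10^13 = 10000000000000. Using exponentiation by squaring, this requires 5 multiplications. The key idea: if the exponent is even, square the half-power; if odd, multiply by the base once.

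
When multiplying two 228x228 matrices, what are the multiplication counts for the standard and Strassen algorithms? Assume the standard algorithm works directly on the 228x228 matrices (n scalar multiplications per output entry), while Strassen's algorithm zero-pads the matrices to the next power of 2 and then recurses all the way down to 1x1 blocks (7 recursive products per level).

Matrix multiplication for 228x228 matrices:

Strassen's algorithm requires power-of-2 dimensions. Pad 228x228 to 256x256 (next power of 2).

Standard algorithm: 228^3 = 11852352 multiplications
Strassen's algorithm: 7^(log2(256)) = 7^8 = 5764801 multiplications
Savings: 11852352 - 5764801 = 6087551 multiplications

Standard: 11852352 multiplications (228^3). Strassen: 5764801 multiplications (7^8, after padding to 256x256). Strassen reduces 8 recursive multiplications to 7 at each level.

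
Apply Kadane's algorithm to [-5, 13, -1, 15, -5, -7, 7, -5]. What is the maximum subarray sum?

Using Kadane's algorithm on [-5, 13, -1, 15, -5, -7, 7, -5]:

Scanning through the array:
Position 1 (value 13): max_ending_here = 13, max_so_far = 13
Position 2 (value -1): max_ending_here = 12, max_so_far = 13
Position 3 (value 15): max_ending_here = 27, max_so_far = 27
Position 4 (value -5): max_ending_here = 22, max_so_far = 27
Position 5 (value -7): max_ending_here = 15, max_so_far = 27
Position 6 (value 7): max_ending_here = 22, max_so_far = 27
Position 7 (value -5): max_ending_here = 17, max_so_far = 27

Maximum subarray: [13, -1, 15]
Maximum sum: 27

The maximum subarray is [13, -1, 15] with sum 27. This subarray runs from index 1 to index 3.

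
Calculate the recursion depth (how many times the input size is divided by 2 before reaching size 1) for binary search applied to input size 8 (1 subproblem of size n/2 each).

For divide and conquer with division factor 2:

Problem sizes at each level:
Level 0: 8
Level 1: 4
Level 2: 2
Level 3: 1

The root is level 0 and the size-1 base case is level 3 (the tree spans levels 0 through 3, i.e. 4 levels counting the root), so the depth is the number of divisions: log_2(8) = 3

The recursion tree depth is log_2(8) = 3. At each level, the problem size is divided by 2, so it takes 3 divisions to reduce to a base case of size 1. The algorithm makes 1 recursive call at each level.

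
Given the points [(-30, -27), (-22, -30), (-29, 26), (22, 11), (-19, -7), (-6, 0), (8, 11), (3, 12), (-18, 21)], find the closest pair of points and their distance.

Computing all pairwise distances among 9 points:

d((-30, -27), (-22, -30)) = 8.544
d((-30, -27), (-29, 26)) = 53.0094
d((-30, -27), (22, 11)) = 64.405
d((-30, -27), (-19, -7)) = 22.8254
d((-30, -27), (-6, 0)) = 36.1248
d((-30, -27), (8, 11)) = 53.7401
d((-30, -27), (3, 12)) = 51.0882
d((-30, -27), (-18, 21)) = 49.4773
d((-22, -30), (-29, 26)) = 56.4358
d((-22, -30), (22, 11)) = 60.1415
d((-22, -30), (-19, -7)) = 23.1948
d((-22, -30), (-6, 0)) = 34.0
d((-22, -30), (8, 11)) = 50.8035
d((-22, -30), (3, 12)) = 48.8774
d((-22, -30), (-18, 21)) = 51.1566
d((-29, 26), (22, 11)) = 53.1601
d((-29, 26), (-19, -7)) = 34.4819
d((-29, 26), (-6, 0)) = 34.7131
d((-29, 26), (8, 11)) = 39.9249
d((-29, 26), (3, 12)) = 34.9285
d((-29, 26), (-18, 21)) = 12.083
d((22, 11), (-19, -7)) = 44.7772
d((22, 11), (-6, 0)) = 30.0832
d((22, 11), (8, 11)) = 14.0
d((22, 11), (3, 12)) = 19.0263
d((22, 11), (-18, 21)) = 41.2311
d((-19, -7), (-6, 0)) = 14.7648
d((-19, -7), (8, 11)) = 32.45
d((-19, -7), (3, 12)) = 29.0689
d((-19, -7), (-18, 21)) = 28.0179
d((-6, 0), (8, 11)) = 17.8045
d((-6, 0), (3, 12)) = 15.0
d((-6, 0), (-18, 21)) = 24.1868
d((8, 11), (3, 12)) = 5.099 <-- minimum
d((8, 11), (-18, 21)) = 27.8568
d((3, 12), (-18, 21)) = 22.8473

Closest pair: (8, 11) and (3, 12) with distance 5.099

The closest pair is (8, 11) and (3, 12) with Euclidean distance 5.099. For 9 points, brute-force pairwise comparison is shown above. For large n, the divide-and-conquer algorithm (sort by x, recurse on halves, check the dividing strip) achieves O(n log n).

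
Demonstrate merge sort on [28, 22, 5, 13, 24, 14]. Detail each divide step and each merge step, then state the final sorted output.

Merge sort trace:

Split: [28, 22, 5, 13, 24, 14] -> [28, 22, 5] and [13, 24, 14]
  Split: [28, 22, 5] -> [28] and [22, 5]
    Split: [22, 5] -> [22] and [5]
    Merge: [22] + [5] -> [5, 22]
  Merge: [28] + [5, 22] -> [5, 22, 28]
  Split: [13, 24, 14] -> [13] and [24, 14]
    Split: [24, 14] -> [24] and [14]
    Merge: [24] + [14] -> [14, 24]
  Merge: [13] + [14, 24] -> [13, 14, 24]
Merge: [5, 22, 28] + [13, 14, 24] -> [5, 13, 14, 22, 24, 28]

Final sorted array: [5, 13, 14, 22, 24, 28]

The merge sort proceeds by recursively splitting the array and merging sorted halves.
After all merges, the sorted array is [5, 13, 14, 22, 24, 28].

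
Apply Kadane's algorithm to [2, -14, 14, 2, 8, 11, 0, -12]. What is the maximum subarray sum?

Using Kadane's algorithm on [2, -14, 14, 2, 8, 11, 0, -12]:

Scanning through the array:
Position 1 (value -14): max_ending_here = -12, max_so_far = 2
Position 2 (value 14): max_ending_here = 14, max_so_far = 14
Position 3 (value 2): max_ending_here = 16, max_so_far = 16
Position 4 (value 8): max_ending_here = 24, max_so_far = 24
Position 5 (value 11): max_ending_here = 35, max_so_far = 35
Position 6 (value 0): max_ending_here = 35, max_so_far = 35
Position 7 (value -12): max_ending_here = 23, max_so_far = 35

Maximum subarray: [14, 2, 8, 11]
Maximum sum: 35

The maximum subarray is [14, 2, 8, 11] with sum 35. This subarray runs from index 2 to index 5.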